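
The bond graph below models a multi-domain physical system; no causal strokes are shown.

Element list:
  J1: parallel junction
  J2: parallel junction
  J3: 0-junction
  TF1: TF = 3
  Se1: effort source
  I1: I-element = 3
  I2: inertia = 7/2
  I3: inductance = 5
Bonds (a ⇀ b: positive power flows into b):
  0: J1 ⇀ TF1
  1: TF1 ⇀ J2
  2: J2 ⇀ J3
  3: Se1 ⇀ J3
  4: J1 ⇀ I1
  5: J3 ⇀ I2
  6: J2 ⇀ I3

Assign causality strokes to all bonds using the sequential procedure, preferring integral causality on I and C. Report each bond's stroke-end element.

β0 |J1
β1 |TF1
β2 |J2
β3 |J3
β4 |I1
β5 |I2
β6 |I3

#3 |J3  (Se1: effort source, stroke at far end)
#2 |J2  (J3 effort already set via bond 3)
#5 |I2  (J3: bond 3 brought effort, rest push out)
#1 |TF1  (0-jn J2 has e-setter on 2)
#6 |I3  (J2 effort already set via bond 2)
#0 |J1  (TF TF1: opposite of bond 1)
#4 |I1  (0-jn J1 has e-setter on 0)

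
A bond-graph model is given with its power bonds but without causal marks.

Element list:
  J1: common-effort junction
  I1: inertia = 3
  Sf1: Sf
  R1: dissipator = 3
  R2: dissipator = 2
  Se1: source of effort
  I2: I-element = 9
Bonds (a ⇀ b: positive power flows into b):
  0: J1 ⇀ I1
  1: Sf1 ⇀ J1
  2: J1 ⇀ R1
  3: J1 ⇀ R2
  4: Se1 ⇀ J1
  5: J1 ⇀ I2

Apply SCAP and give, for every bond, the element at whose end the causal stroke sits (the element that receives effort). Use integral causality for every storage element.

bond 1 →Sf1  (Sf1 fixes flow; stroke at Sf1)
bond 4 →J1  (Se1: effort source, stroke at far end)
bond 0 →I1  (J1 effort already set via bond 4)
bond 2 →R1  (0-jn J1 has e-setter on 4)
bond 3 →R2  (common-e at J1 fixed by 4)
bond 5 →I2  (J1 effort already set via bond 4)

bond 0 stroke→I1
bond 1 stroke→Sf1
bond 2 stroke→R1
bond 3 stroke→R2
bond 4 stroke→J1
bond 5 stroke→I2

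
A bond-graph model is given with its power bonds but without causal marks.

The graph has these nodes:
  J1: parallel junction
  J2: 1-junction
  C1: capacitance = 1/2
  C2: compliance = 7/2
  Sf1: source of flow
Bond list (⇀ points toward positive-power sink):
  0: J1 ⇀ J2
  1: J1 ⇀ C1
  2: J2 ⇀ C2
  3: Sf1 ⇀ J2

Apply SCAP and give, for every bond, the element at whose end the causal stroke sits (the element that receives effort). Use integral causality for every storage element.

β3 stroke at Sf1  (Sf1 fixes flow; stroke at Sf1)
β0 stroke at J2  (J2 flow already set via bond 3)
β2 stroke at J2  (common-f at J2 fixed by 3)
β1 stroke at J1  (J1 needs exactly one e-in)

#0 →J2
#1 →J1
#2 →J2
#3 →Sf1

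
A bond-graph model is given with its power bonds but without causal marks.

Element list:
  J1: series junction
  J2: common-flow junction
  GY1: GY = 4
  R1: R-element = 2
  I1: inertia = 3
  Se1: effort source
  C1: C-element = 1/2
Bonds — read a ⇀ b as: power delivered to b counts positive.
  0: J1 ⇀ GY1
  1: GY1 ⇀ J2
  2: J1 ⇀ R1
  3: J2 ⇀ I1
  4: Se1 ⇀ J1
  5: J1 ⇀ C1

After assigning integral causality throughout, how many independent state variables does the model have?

#4 stroke at J1  (Se1: effort source, stroke at far end)
#3 stroke at I1  (I1: I, integral causality)
#1 stroke at J2  (common-f at J2 fixed by 3)
#0 stroke at J1  (through GY1, causality inverts; strokes same side of GY1)
#5 stroke at J1  (C1 outputs effort q/C1)
#2 stroke at R1  (J1 needs exactly one f-in)

2  (C1, I1 all integral)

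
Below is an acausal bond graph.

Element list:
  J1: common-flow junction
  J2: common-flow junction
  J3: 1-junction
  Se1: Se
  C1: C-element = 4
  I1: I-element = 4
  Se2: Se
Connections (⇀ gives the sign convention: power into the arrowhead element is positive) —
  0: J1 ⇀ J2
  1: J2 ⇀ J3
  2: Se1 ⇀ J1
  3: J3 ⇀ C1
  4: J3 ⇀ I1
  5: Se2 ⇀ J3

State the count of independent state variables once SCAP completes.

2  (C1, I1 all integral)

bond 2 |J1  (Se1 fixes effort; stroke away)
bond 5 |J3  (source Se2 imposes e)
bond 0 |J2  (J1 needs exactly one f-in)
bond 1 |J3  (closing 1-jn rule on J2)
bond 3 |J3  (C1 outputs effort q/C1)
bond 4 |I1  (J3: last free bond brings flow in)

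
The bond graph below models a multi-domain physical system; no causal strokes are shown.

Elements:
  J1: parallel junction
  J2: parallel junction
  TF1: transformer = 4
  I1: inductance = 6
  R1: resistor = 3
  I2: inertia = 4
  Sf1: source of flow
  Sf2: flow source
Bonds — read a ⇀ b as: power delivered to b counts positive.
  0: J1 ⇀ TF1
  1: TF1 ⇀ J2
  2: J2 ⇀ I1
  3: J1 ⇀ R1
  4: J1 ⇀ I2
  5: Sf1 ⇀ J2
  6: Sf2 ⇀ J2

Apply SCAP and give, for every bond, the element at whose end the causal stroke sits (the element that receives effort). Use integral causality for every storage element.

b0 stroke at TF1
b1 stroke at J2
b2 stroke at I1
b3 stroke at J1
b4 stroke at I2
b5 stroke at Sf1
b6 stroke at Sf2

b5 →Sf1  (Sf1: flow source, stroke at near end)
b6 →Sf2  (Sf2 fixes flow; stroke at Sf2)
b2 →I1  (I1 outputs flow p/I1)
b1 →J2  (only one effort-in slot at J2)
b0 →TF1  (TF1 one-in-one-out from 1)
b4 →I2  (prefer integral on I2)
b3 →J1  (only one effort-in slot at J1)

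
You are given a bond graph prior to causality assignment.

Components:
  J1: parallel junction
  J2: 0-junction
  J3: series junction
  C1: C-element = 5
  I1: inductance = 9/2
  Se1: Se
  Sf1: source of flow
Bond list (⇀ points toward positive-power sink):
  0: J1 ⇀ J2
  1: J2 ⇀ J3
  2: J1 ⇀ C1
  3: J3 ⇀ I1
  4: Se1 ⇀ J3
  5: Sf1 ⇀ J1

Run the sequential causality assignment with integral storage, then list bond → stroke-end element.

bond 0 |J2
bond 1 |J3
bond 2 |J1
bond 3 |I1
bond 4 |J3
bond 5 |Sf1

β4 |J3  (Se1: effort source, stroke at far end)
β5 |Sf1  (Sf1: flow source, stroke at near end)
β2 |J1  (C1 integral (e out))
β0 |J2  (common-e at J1 fixed by 2)
β1 |J3  (J2: bond 0 brought effort, rest push out)
β3 |I1  (J3 needs exactly one f-in)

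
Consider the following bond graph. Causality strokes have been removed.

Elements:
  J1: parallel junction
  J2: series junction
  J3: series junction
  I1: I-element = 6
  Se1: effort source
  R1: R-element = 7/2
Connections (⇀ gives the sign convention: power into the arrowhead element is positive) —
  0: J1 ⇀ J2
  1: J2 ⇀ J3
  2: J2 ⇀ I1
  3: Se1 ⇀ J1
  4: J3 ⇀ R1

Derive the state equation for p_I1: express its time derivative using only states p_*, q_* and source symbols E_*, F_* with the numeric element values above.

dp_I1/dt = E_Se1 - 7*p_I1/12

#3 stroke→J1  (Se1: effort source, stroke at far end)
#0 stroke→J2  (J1 effort already set via bond 3)
#2 stroke→I1  (I1 outputs flow p/I1)
#1 stroke→J2  (1-jn J2 has f-setter on 2)
#4 stroke→J3  (1-jn J3 has f-setter on 1)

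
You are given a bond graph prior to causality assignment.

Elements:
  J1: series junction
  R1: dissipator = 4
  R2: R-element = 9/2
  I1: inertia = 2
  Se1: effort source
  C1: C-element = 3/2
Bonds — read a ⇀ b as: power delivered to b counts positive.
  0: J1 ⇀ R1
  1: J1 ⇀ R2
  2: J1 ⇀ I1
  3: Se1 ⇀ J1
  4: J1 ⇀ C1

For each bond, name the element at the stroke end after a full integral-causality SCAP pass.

β3 |J1  (source Se1 imposes e)
β2 |I1  (I1 integral (f out))
β0 |J1  (1-jn J1 has f-setter on 2)
β1 |J1  (J1: bond 2 brought flow, rest push out)
β4 |J1  (J1: bond 2 brought flow, rest push out)

#0 →J1
#1 →J1
#2 →I1
#3 →J1
#4 →J1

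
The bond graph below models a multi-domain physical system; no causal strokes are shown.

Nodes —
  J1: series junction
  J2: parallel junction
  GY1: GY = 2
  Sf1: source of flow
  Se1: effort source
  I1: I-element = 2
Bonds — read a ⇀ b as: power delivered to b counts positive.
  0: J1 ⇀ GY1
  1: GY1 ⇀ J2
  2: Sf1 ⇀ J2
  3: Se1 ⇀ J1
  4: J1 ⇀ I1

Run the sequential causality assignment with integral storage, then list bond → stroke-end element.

b2 stroke→Sf1  (source Sf1 imposes f)
b3 stroke→J1  (Se1 (Se) sets effort on bond)
b1 stroke→J2  (J2 needs exactly one e-in)
b0 stroke→J1  (GY1 both-in/both-out from 1)
b4 stroke→I1  (J1 needs exactly one f-in)

#0 stroke at J1
#1 stroke at J2
#2 stroke at Sf1
#3 stroke at J1
#4 stroke at I1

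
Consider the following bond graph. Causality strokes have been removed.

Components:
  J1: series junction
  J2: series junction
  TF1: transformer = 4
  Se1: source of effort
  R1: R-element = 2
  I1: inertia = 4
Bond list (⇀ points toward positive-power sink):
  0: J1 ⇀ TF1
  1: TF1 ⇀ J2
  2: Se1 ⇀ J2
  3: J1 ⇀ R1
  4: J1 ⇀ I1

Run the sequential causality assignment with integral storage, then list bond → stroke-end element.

#2 stroke at J2  (source Se1 imposes e)
#1 stroke at TF1  (J2: last free bond brings flow in)
#0 stroke at J1  (through TF1, causality passes straight; one stroke at TF1)
#4 stroke at I1  (I1 integral (f out))
#3 stroke at J1  (1-jn J1 has f-setter on 4)

bond 0 →J1
bond 1 →TF1
bond 2 →J2
bond 3 →J1
bond 4 →I1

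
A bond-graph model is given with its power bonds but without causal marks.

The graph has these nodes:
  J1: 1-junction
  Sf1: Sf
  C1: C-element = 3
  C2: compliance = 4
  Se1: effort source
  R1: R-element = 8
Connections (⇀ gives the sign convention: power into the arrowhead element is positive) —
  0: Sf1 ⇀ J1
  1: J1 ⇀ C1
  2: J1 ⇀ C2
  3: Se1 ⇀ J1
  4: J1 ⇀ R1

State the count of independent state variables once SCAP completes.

#0 stroke→Sf1  (Sf1 fixes flow; stroke at Sf1)
#3 stroke→J1  (Se1 fixes effort; stroke away)
#1 stroke→J1  (J1 flow already set via bond 0)
#2 stroke→J1  (J1: bond 0 brought flow, rest push out)
#4 stroke→J1  (common-f at J1 fixed by 0)

2  (C1, C2 all integral)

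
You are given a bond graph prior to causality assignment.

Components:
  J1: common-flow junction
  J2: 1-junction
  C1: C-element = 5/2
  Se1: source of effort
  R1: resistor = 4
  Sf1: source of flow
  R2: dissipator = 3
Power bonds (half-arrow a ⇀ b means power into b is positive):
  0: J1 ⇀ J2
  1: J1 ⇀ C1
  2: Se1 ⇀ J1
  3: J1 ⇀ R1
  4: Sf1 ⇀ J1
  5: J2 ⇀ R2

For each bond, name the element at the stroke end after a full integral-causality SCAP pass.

bond 2 stroke at J1  (Se1 (Se) sets effort on bond)
bond 4 stroke at Sf1  (source Sf1 imposes f)
bond 0 stroke at J1  (J1: bond 4 brought flow, rest push out)
bond 1 stroke at J1  (J1: bond 4 brought flow, rest push out)
bond 3 stroke at J1  (J1 flow already set via bond 4)
bond 5 stroke at J2  (common-f at J2 fixed by 0)

#0 stroke at J1
#1 stroke at J1
#2 stroke at J1
#3 stroke at J1
#4 stroke at Sf1
#5 stroke at J2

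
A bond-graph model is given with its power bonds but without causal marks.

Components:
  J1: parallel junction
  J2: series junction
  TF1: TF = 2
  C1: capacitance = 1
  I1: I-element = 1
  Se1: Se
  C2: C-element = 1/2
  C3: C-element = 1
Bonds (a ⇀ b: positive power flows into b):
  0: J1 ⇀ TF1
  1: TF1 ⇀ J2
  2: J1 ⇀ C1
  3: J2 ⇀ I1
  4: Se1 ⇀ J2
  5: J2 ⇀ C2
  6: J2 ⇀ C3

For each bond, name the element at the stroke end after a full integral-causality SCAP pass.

β4 →J2  (Se1 fixes effort; stroke away)
β2 →J1  (C1 integral (e out))
β0 →TF1  (J1 effort already set via bond 2)
β1 →J2  (through TF1, causality passes straight; one stroke at TF1)
β3 →I1  (prefer integral on I1)
β5 →J2  (common-f at J2 fixed by 3)
β6 →J2  (J2 flow already set via bond 3)

β0 |TF1
β1 |J2
β2 |J1
β3 |I1
β4 |J2
β5 |J2
β6 |J2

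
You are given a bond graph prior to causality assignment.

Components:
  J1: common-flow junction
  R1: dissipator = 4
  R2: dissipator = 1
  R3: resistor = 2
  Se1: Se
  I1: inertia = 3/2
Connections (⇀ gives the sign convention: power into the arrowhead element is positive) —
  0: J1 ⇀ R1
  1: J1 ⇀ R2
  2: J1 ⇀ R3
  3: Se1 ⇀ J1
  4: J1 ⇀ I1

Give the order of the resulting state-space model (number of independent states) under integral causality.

1  (I1 all integral)

bond 3 stroke→J1  (source Se1 imposes e)
bond 4 stroke→I1  (I1 integral (f out))
bond 0 stroke→J1  (J1: bond 4 brought flow, rest push out)
bond 1 stroke→J1  (1-jn J1 has f-setter on 4)
bond 2 stroke→J1  (J1 flow already set via bond 4)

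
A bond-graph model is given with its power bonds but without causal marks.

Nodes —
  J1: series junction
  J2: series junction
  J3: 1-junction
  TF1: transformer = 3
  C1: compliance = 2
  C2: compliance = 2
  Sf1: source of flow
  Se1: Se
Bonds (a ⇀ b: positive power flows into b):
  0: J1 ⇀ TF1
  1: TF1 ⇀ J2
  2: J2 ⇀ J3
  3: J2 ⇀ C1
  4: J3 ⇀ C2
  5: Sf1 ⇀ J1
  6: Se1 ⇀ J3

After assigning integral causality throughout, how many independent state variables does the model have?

2  (C1, C2 all integral)

β5 →Sf1  (Sf1: flow source, stroke at near end)
β6 →J3  (Se1 fixes effort; stroke away)
β0 →J1  (1-jn J1 has f-setter on 5)
β1 →TF1  (TF TF1: opposite of bond 0)
β2 →J2  (common-f at J2 fixed by 1)
β3 →J2  (1-jn J2 has f-setter on 1)
β4 →J3  (1-jn J3 has f-setter on 2)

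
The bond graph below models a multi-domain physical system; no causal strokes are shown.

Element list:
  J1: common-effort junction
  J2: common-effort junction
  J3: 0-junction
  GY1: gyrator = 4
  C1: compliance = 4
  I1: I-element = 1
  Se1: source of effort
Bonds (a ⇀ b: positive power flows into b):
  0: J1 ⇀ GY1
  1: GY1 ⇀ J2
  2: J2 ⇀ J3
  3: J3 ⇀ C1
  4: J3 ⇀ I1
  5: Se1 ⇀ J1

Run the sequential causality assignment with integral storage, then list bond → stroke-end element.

bond 0 |GY1
bond 1 |GY1
bond 2 |J2
bond 3 |J3
bond 4 |I1
bond 5 |J1

bond 5 →J1  (Se1 (Se) sets effort on bond)
bond 0 →GY1  (J1 effort already set via bond 5)
bond 1 →GY1  (through GY1, causality inverts; strokes same side of GY1)
bond 2 →J2  (J2 needs exactly one e-in)
bond 3 →J3  (prefer integral on C1)
bond 4 →I1  (J3: bond 3 brought effort, rest push out)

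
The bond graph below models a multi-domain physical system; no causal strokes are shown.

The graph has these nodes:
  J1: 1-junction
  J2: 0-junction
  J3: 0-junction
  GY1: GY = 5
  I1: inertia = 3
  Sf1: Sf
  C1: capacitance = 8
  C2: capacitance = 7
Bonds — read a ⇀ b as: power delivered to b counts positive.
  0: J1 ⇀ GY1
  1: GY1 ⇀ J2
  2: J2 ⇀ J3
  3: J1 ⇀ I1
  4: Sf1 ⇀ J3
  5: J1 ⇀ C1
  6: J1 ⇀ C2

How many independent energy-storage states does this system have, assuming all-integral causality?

β4 stroke→Sf1  (source Sf1 imposes f)
β2 stroke→J3  (J3: last free bond brings effort in)
β1 stroke→J2  (closing 0-jn rule on J2)
β0 stroke→J1  (GY1 both-in/both-out from 1)
β3 stroke→I1  (I1 outputs flow p/I1)
β5 stroke→J1  (J1 flow already set via bond 3)
β6 stroke→J1  (common-f at J1 fixed by 3)

3  (C1, C2, I1 all integral)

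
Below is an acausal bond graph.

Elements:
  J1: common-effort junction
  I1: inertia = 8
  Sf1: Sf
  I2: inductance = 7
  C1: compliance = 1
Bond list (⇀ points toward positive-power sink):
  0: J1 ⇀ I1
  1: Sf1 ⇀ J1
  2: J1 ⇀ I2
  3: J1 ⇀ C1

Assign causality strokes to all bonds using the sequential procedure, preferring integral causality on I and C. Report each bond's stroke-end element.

bond 0 |I1
bond 1 |Sf1
bond 2 |I2
bond 3 |J1

β1 stroke at Sf1  (source Sf1 imposes f)
β0 stroke at I1  (I1: I, integral causality)
β2 stroke at I2  (I2 integral (f out))
β3 stroke at J1  (J1 needs exactly one e-in)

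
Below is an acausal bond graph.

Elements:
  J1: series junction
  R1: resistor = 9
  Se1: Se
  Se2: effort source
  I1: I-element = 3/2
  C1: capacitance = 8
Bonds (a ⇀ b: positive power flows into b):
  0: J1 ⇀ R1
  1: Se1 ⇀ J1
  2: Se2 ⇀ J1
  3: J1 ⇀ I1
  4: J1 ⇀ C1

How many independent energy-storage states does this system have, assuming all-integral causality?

β1 →J1  (source Se1 imposes e)
β2 →J1  (Se2 (Se) sets effort on bond)
β3 →I1  (I1 outputs flow p/I1)
β0 →J1  (1-jn J1 has f-setter on 3)
β4 →J1  (J1 flow already set via bond 3)

2  (C1, I1 all integral)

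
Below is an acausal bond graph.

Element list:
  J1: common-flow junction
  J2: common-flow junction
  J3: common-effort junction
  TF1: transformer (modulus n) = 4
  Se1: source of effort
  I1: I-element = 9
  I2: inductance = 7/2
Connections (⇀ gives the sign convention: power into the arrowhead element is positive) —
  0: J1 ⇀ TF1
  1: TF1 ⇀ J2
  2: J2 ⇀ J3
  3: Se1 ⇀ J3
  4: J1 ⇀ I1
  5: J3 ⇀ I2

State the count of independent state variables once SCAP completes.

2  (I1, I2 all integral)

bond 3 stroke at J3  (Se1 (Se) sets effort on bond)
bond 2 stroke at J2  (common-e at J3 fixed by 3)
bond 5 stroke at I2  (J3: bond 3 brought effort, rest push out)
bond 1 stroke at TF1  (only one flow-in slot at J2)
bond 0 stroke at J1  (TF1: transformer flips bond 1)
bond 4 stroke at I1  (J1 needs exactly one f-in)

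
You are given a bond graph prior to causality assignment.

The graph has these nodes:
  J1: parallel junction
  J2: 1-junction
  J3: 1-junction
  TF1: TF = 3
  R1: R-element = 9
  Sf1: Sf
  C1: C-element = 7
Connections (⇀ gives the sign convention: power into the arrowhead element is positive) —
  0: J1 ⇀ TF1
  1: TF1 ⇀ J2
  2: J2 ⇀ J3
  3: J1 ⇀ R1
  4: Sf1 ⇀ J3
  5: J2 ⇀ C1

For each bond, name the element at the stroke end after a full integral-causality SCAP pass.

bond 0 |TF1
bond 1 |J2
bond 2 |J3
bond 3 |J1
bond 4 |Sf1
bond 5 |J2

#4 |Sf1  (Sf1 (Sf) sets flow on bond)
#2 |J3  (J3: bond 4 brought flow, rest push out)
#1 |J2  (1-jn J2 has f-setter on 2)
#5 |J2  (J2: bond 2 brought flow, rest push out)
#0 |TF1  (TF TF1: opposite of bond 1)
#3 |J1  (only one effort-in slot at J1)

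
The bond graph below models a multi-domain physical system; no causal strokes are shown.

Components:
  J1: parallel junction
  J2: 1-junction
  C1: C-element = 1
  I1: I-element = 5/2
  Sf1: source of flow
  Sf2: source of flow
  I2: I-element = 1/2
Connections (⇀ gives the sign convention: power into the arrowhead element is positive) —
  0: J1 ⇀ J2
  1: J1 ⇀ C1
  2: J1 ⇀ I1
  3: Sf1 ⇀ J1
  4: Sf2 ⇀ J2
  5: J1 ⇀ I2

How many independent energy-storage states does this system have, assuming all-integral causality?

#3 |Sf1  (Sf1: flow source, stroke at near end)
#4 |Sf2  (Sf2 fixes flow; stroke at Sf2)
#0 |J2  (J2: bond 4 brought flow, rest push out)
#1 |J1  (C1 outputs effort q/C1)
#2 |I1  (J1: bond 1 brought effort, rest push out)
#5 |I2  (common-e at J1 fixed by 1)

3  (C1, I1, I2 all integral)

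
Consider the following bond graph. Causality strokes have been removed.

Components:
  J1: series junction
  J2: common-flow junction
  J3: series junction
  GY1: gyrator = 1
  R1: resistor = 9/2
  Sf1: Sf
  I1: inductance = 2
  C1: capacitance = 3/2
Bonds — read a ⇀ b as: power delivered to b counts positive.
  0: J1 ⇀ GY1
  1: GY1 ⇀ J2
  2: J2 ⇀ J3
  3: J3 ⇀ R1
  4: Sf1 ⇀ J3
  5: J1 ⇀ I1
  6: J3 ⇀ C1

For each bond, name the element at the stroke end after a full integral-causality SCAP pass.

#4 |Sf1  (Sf1 fixes flow; stroke at Sf1)
#2 |J3  (common-f at J3 fixed by 4)
#3 |J3  (1-jn J3 has f-setter on 4)
#6 |J3  (1-jn J3 has f-setter on 4)
#1 |J2  (common-f at J2 fixed by 2)
#0 |J1  (GY1 both-in/both-out from 1)
#5 |I1  (closing 1-jn rule on J1)

β0 →J1
β1 →J2
β2 →J3
β3 →J3
β4 →Sf1
β5 →I1
β6 →J3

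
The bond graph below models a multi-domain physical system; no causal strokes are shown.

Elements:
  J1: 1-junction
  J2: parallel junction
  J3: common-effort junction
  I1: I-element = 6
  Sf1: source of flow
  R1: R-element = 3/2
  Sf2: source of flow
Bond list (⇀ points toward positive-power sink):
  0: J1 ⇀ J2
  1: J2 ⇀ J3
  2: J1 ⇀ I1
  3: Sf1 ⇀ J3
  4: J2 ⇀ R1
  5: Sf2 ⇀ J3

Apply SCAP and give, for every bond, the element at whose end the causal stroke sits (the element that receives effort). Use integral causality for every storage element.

#3 |Sf1  (Sf1: flow source, stroke at near end)
#5 |Sf2  (Sf2 fixes flow; stroke at Sf2)
#1 |J3  (closing 0-jn rule on J3)
#2 |I1  (I1: I, integral causality)
#0 |J1  (J1: bond 2 brought flow, rest push out)
#4 |J2  (only one effort-in slot at J2)

bond 0 stroke at J1
bond 1 stroke at J3
bond 2 stroke at I1
bond 3 stroke at Sf1
bond 4 stroke at J2
bond 5 stroke at Sf2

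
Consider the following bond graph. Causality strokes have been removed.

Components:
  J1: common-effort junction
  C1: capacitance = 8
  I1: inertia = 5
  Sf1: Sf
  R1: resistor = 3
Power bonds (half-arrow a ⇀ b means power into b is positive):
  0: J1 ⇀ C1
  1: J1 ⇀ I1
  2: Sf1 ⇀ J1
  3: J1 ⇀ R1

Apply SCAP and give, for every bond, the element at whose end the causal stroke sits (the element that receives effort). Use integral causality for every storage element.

#2 stroke at Sf1  (Sf1 (Sf) sets flow on bond)
#0 stroke at J1  (C1: C, integral causality)
#1 stroke at I1  (J1 effort already set via bond 0)
#3 stroke at R1  (J1: bond 0 brought effort, rest push out)

bond 0 →J1
bond 1 →I1
bond 2 →Sf1
bond 3 →R1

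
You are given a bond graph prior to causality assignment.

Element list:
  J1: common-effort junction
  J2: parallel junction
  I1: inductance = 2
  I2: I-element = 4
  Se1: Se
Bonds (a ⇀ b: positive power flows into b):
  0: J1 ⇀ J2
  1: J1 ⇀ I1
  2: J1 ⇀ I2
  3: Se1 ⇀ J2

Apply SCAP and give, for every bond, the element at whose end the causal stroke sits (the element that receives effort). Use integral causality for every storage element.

#3 stroke→J2  (source Se1 imposes e)
#0 stroke→J1  (J2 effort already set via bond 3)
#1 stroke→I1  (0-jn J1 has e-setter on 0)
#2 stroke→I2  (0-jn J1 has e-setter on 0)

b0 stroke at J1
b1 stroke at I1
b2 stroke at I2
b3 stroke at J2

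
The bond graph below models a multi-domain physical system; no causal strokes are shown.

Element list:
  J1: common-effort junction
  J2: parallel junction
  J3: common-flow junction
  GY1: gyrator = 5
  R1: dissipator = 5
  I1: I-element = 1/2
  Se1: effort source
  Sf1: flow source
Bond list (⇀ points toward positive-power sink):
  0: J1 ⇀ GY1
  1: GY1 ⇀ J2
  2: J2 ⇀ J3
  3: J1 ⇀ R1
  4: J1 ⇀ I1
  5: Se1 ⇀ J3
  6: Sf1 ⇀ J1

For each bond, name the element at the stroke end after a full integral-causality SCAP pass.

b0 |GY1
b1 |GY1
b2 |J2
b3 |J1
b4 |I1
b5 |J3
b6 |Sf1

bond 5 stroke at J3  (source Se1 imposes e)
bond 6 stroke at Sf1  (Sf1: flow source, stroke at near end)
bond 2 stroke at J2  (closing 1-jn rule on J3)
bond 1 stroke at GY1  (J2: bond 2 brought effort, rest push out)
bond 0 stroke at GY1  (GY GY1: same side as bond 1)
bond 4 stroke at I1  (I1 integral (f out))
bond 3 stroke at J1  (J1 needs exactly one e-in)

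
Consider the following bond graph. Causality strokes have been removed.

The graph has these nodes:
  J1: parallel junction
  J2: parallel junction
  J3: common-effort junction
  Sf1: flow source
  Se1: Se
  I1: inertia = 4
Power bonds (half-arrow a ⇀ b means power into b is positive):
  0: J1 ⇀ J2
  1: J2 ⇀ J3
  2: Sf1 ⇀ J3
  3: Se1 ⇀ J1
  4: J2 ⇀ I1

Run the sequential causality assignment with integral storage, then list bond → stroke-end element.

bond 0 stroke→J2
bond 1 stroke→J3
bond 2 stroke→Sf1
bond 3 stroke→J1
bond 4 stroke→I1

bond 2 stroke at Sf1  (Sf1: flow source, stroke at near end)
bond 3 stroke at J1  (Se1 fixes effort; stroke away)
bond 0 stroke at J2  (common-e at J1 fixed by 3)
bond 1 stroke at J3  (J2: bond 0 brought effort, rest push out)
bond 4 stroke at I1  (J2 effort already set via bond 0)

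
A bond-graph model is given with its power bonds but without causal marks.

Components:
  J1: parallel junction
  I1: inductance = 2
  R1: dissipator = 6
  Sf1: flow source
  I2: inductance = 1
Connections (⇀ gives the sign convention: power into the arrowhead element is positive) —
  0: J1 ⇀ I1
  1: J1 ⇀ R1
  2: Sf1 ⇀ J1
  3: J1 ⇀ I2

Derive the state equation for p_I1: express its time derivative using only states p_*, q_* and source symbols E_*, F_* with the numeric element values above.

bond 2 |Sf1  (Sf1: flow source, stroke at near end)
bond 0 |I1  (I1 integral (f out))
bond 3 |I2  (I2 integral (f out))
bond 1 |J1  (J1 needs exactly one e-in)

dp_I1/dt = 6*F_Sf1 - 3*p_I1 - 6*p_I2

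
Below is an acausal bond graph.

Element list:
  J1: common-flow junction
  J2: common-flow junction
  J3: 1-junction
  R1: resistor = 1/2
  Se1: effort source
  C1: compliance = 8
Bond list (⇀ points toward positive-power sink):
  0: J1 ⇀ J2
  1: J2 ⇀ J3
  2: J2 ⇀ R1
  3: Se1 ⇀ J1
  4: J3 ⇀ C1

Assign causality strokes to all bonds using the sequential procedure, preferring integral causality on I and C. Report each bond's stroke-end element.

bond 3 stroke at J1  (Se1 (Se) sets effort on bond)
bond 0 stroke at J2  (J1 needs exactly one f-in)
bond 4 stroke at J3  (C1 integral (e out))
bond 1 stroke at J2  (closing 1-jn rule on J3)
bond 2 stroke at R1  (J2 needs exactly one f-in)

#0 stroke at J2
#1 stroke at J2
#2 stroke at R1
#3 stroke at J1
#4 stroke at J3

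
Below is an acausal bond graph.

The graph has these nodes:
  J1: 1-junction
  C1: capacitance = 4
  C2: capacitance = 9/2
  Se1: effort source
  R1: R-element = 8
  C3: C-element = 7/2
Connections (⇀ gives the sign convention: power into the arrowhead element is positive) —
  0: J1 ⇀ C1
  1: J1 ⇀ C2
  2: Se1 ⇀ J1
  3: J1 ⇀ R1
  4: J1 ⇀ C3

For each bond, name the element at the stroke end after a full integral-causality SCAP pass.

#0 |J1
#1 |J1
#2 |J1
#3 |R1
#4 |J1

bond 2 →J1  (source Se1 imposes e)
bond 0 →J1  (C1 outputs effort q/C1)
bond 1 →J1  (C2: C, integral causality)
bond 4 →J1  (C3: C, integral causality)
bond 3 →R1  (only one flow-in slot at J1)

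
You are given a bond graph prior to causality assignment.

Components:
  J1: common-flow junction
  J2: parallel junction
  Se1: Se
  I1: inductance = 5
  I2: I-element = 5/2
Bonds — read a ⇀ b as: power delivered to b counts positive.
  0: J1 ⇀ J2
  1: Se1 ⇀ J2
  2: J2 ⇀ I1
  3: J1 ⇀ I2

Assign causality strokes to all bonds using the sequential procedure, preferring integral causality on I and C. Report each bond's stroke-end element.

#0 |J1
#1 |J2
#2 |I1
#3 |I2

b1 stroke→J2  (Se1 (Se) sets effort on bond)
b0 stroke→J1  (common-e at J2 fixed by 1)
b2 stroke→I1  (J2 effort already set via bond 1)
b3 stroke→I2  (J1 needs exactly one f-in)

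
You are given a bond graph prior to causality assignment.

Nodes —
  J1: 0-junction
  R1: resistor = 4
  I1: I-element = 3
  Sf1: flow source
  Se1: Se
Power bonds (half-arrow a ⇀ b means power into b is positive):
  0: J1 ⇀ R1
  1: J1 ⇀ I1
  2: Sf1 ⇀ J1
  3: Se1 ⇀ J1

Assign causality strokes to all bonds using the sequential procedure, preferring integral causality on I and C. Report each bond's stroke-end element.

#2 stroke at Sf1  (Sf1: flow source, stroke at near end)
#3 stroke at J1  (Se1: effort source, stroke at far end)
#0 stroke at R1  (0-jn J1 has e-setter on 3)
#1 stroke at I1  (J1 effort already set via bond 3)

b0 →R1
b1 →I1
b2 →Sf1
b3 →J1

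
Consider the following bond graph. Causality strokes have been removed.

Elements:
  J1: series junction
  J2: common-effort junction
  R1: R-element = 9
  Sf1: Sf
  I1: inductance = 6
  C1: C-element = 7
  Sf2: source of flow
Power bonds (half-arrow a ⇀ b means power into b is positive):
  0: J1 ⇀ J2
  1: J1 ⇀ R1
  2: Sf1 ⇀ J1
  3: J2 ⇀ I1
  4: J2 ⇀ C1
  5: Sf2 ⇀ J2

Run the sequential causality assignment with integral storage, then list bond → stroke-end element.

b2 stroke at Sf1  (Sf1 fixes flow; stroke at Sf1)
b5 stroke at Sf2  (Sf2 (Sf) sets flow on bond)
b0 stroke at J1  (J1 flow already set via bond 2)
b1 stroke at J1  (common-f at J1 fixed by 2)
b3 stroke at I1  (I1 integral (f out))
b4 stroke at J2  (J2: last free bond brings effort in)

bond 0 stroke→J1
bond 1 stroke→J1
bond 2 stroke→Sf1
bond 3 stroke→I1
bond 4 stroke→J2
bond 5 stroke→Sf2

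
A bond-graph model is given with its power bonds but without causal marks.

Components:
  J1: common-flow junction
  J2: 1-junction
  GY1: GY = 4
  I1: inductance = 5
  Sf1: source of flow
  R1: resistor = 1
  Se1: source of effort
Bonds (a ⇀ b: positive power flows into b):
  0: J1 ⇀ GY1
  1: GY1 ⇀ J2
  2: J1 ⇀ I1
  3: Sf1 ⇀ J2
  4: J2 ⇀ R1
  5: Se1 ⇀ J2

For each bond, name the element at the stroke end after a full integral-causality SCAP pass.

#3 |Sf1  (Sf1: flow source, stroke at near end)
#5 |J2  (source Se1 imposes e)
#1 |J2  (common-f at J2 fixed by 3)
#4 |J2  (J2: bond 3 brought flow, rest push out)
#0 |J1  (GY GY1: same side as bond 1)
#2 |I1  (only one flow-in slot at J1)

bond 0 stroke→J1
bond 1 stroke→J2
bond 2 stroke→I1
bond 3 stroke→Sf1
bond 4 stroke→J2
bond 5 stroke→J2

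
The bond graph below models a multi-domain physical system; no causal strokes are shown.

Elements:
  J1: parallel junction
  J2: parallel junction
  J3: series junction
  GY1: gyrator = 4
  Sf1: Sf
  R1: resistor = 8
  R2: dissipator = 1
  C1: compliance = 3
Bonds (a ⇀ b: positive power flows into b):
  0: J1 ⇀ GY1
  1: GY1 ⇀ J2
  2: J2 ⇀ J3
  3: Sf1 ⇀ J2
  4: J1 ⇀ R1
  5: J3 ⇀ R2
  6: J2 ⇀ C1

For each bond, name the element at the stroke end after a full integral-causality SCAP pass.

β3 stroke→Sf1  (Sf1 (Sf) sets flow on bond)
β6 stroke→J2  (C1 outputs effort q/C1)
β1 stroke→GY1  (J2 effort already set via bond 6)
β2 stroke→J3  (J2: bond 6 brought effort, rest push out)
β5 stroke→R2  (J3: last free bond brings flow in)
β0 stroke→GY1  (GY1: gyrator matches bond 1)
β4 stroke→J1  (J1 needs exactly one e-in)

β0 stroke→GY1
β1 stroke→GY1
β2 stroke→J3
β3 stroke→Sf1
β4 stroke→J1
β5 stroke→R2
β6 stroke→J2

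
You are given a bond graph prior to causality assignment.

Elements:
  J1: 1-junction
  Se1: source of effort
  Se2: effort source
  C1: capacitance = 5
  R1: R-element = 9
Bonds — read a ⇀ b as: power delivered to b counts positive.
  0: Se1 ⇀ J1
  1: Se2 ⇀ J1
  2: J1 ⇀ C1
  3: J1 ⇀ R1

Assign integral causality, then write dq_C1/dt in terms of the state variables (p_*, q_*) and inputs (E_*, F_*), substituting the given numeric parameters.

#0 →J1  (source Se1 imposes e)
#1 →J1  (Se2 (Se) sets effort on bond)
#2 →J1  (C1: C, integral causality)
#3 →R1  (closing 1-jn rule on J1)

dq_C1/dt = E_Se1/9 + E_Se2/9 - q_C1/45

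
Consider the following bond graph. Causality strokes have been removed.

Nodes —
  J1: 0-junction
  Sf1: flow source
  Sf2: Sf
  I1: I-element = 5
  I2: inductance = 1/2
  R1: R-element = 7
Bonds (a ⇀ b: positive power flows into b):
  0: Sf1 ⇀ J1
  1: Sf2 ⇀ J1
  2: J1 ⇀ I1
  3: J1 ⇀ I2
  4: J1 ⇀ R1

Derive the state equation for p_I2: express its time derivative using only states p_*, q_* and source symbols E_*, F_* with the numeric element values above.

dp_I2/dt = 7*F_Sf1 + 7*F_Sf2 - 7*p_I1/5 - 14*p_I2

b0 →Sf1  (source Sf1 imposes f)
b1 →Sf2  (source Sf2 imposes f)
b2 →I1  (I1: I, integral causality)
b3 →I2  (I2: I, integral causality)
b4 →J1  (only one effort-in slot at J1)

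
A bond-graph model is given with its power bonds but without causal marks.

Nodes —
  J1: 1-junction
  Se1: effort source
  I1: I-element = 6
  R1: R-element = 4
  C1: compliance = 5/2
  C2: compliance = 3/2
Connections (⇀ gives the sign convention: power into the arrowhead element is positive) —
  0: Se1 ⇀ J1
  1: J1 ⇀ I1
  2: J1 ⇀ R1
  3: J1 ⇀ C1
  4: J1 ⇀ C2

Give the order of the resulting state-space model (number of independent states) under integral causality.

3  (C1, C2, I1 all integral)

#0 stroke→J1  (Se1 (Se) sets effort on bond)
#1 stroke→I1  (I1 integral (f out))
#2 stroke→J1  (1-jn J1 has f-setter on 1)
#3 stroke→J1  (common-f at J1 fixed by 1)
#4 stroke→J1  (J1: bond 1 brought flow, rest push out)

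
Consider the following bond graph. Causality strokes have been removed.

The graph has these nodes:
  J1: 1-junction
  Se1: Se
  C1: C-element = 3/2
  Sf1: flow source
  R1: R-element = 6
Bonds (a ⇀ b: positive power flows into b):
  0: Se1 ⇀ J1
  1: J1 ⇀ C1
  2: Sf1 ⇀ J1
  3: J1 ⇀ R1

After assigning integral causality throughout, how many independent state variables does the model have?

1  (C1 all integral)

β0 stroke→J1  (Se1: effort source, stroke at far end)
β2 stroke→Sf1  (Sf1: flow source, stroke at near end)
β1 stroke→J1  (common-f at J1 fixed by 2)
β3 stroke→J1  (1-jn J1 has f-setter on 2)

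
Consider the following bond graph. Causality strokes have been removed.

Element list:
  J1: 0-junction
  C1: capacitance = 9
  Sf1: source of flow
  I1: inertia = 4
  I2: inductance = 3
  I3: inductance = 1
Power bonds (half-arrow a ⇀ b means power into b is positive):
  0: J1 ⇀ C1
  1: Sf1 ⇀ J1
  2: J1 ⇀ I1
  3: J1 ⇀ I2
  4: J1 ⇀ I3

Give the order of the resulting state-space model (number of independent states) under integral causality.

bond 1 |Sf1  (Sf1 (Sf) sets flow on bond)
bond 0 |J1  (prefer integral on C1)
bond 2 |I1  (0-jn J1 has e-setter on 0)
bond 3 |I2  (J1: bond 0 brought effort, rest push out)
bond 4 |I3  (0-jn J1 has e-setter on 0)

4  (C1, I1, I2, I3 all integral)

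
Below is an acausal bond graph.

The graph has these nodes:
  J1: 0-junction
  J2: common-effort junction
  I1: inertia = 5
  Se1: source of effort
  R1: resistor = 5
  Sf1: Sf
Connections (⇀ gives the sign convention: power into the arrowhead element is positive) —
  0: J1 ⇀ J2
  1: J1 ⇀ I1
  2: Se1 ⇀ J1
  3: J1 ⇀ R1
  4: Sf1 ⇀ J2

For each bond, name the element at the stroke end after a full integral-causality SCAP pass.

bond 0 stroke at J2
bond 1 stroke at I1
bond 2 stroke at J1
bond 3 stroke at R1
bond 4 stroke at Sf1

β2 |J1  (Se1 (Se) sets effort on bond)
β4 |Sf1  (Sf1 (Sf) sets flow on bond)
β0 |J2  (J1: bond 2 brought effort, rest push out)
β1 |I1  (common-e at J1 fixed by 2)
β3 |R1  (J1: bond 2 brought effort, rest push out)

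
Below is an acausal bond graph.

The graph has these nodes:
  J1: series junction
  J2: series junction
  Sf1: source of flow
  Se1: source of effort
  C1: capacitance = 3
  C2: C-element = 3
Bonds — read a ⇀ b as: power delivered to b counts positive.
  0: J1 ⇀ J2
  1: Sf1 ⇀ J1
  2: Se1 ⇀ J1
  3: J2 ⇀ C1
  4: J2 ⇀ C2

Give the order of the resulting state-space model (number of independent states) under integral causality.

#1 stroke→Sf1  (Sf1 (Sf) sets flow on bond)
#2 stroke→J1  (source Se1 imposes e)
#0 stroke→J1  (1-jn J1 has f-setter on 1)
#3 stroke→J2  (J2: bond 0 brought flow, rest push out)
#4 stroke→J2  (common-f at J2 fixed by 0)

2  (C1, C2 all integral)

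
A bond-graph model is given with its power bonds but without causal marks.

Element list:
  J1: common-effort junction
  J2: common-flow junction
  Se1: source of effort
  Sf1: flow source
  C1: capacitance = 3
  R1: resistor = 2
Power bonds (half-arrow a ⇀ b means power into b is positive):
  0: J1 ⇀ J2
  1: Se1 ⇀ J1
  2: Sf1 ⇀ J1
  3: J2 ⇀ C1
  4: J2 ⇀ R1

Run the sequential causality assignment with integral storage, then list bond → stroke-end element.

b0 →J2
b1 →J1
b2 →Sf1
b3 →J2
b4 →R1

β1 |J1  (Se1 (Se) sets effort on bond)
β2 |Sf1  (Sf1 (Sf) sets flow on bond)
β0 |J2  (J1: bond 1 brought effort, rest push out)
β3 |J2  (prefer integral on C1)
β4 |R1  (closing 1-jn rule on J2)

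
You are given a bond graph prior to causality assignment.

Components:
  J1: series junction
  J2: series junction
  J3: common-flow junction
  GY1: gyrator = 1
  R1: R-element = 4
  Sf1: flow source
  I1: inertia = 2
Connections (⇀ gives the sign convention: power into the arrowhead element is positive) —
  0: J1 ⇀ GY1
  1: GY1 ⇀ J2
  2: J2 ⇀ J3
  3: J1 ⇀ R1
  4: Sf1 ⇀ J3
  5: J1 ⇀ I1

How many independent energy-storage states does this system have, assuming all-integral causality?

1  (I1 all integral)

bond 4 stroke→Sf1  (Sf1 (Sf) sets flow on bond)
bond 2 stroke→J3  (J3: bond 4 brought flow, rest push out)
bond 1 stroke→J2  (J2 flow already set via bond 2)
bond 0 stroke→J1  (through GY1, causality inverts; strokes same side of GY1)
bond 5 stroke→I1  (I1 outputs flow p/I1)
bond 3 stroke→J1  (common-f at J1 fixed by 5)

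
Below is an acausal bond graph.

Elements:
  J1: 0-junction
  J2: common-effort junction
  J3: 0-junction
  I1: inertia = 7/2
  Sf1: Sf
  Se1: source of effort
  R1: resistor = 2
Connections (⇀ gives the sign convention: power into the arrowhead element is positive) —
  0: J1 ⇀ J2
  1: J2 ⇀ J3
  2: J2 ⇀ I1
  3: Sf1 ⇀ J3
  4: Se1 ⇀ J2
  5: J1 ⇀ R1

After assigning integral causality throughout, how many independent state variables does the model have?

1  (I1 all integral)

b3 |Sf1  (Sf1 fixes flow; stroke at Sf1)
b4 |J2  (Se1 (Se) sets effort on bond)
b0 |J1  (common-e at J2 fixed by 4)
b1 |J3  (J2 effort already set via bond 4)
b2 |I1  (J2 effort already set via bond 4)
b5 |R1  (J1: bond 0 brought effort, rest push out)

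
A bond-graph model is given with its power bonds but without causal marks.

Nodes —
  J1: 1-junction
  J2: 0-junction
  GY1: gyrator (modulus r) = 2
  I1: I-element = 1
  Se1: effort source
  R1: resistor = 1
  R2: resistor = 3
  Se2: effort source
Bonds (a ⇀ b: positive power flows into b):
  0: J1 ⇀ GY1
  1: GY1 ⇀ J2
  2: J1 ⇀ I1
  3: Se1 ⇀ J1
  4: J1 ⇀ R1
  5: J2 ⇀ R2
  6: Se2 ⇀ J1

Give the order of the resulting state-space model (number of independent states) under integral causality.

β3 stroke at J1  (Se1: effort source, stroke at far end)
β6 stroke at J1  (Se2: effort source, stroke at far end)
β2 stroke at I1  (prefer integral on I1)
β0 stroke at J1  (J1: bond 2 brought flow, rest push out)
β4 stroke at J1  (J1: bond 2 brought flow, rest push out)
β1 stroke at J2  (GY1: gyrator matches bond 0)
β5 stroke at R2  (0-jn J2 has e-setter on 1)

1  (I1 all integral)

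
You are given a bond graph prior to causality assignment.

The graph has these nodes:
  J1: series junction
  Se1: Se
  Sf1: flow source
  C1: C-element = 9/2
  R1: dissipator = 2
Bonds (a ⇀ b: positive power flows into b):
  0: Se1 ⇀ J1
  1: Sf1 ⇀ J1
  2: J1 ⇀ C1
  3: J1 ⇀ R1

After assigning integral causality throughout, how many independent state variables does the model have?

1  (C1 all integral)

bond 0 stroke at J1  (Se1: effort source, stroke at far end)
bond 1 stroke at Sf1  (Sf1 fixes flow; stroke at Sf1)
bond 2 stroke at J1  (1-jn J1 has f-setter on 1)
bond 3 stroke at J1  (common-f at J1 fixed by 1)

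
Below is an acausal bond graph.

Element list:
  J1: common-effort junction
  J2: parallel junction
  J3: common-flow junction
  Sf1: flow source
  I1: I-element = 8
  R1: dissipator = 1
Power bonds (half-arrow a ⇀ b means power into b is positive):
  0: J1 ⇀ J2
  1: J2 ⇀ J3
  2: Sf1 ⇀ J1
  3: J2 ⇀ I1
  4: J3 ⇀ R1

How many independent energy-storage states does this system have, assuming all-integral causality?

1  (I1 all integral)

b2 stroke→Sf1  (Sf1 fixes flow; stroke at Sf1)
b0 stroke→J1  (only one effort-in slot at J1)
b3 stroke→I1  (prefer integral on I1)
b1 stroke→J2  (J2 needs exactly one e-in)
b4 stroke→J3  (1-jn J3 has f-setter on 1)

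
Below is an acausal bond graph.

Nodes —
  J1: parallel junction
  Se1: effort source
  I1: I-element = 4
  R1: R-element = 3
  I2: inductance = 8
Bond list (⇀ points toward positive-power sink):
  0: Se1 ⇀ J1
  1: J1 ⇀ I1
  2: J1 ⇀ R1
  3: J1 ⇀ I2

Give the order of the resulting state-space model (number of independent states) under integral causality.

2  (I1, I2 all integral)

b0 stroke at J1  (source Se1 imposes e)
b1 stroke at I1  (common-e at J1 fixed by 0)
b2 stroke at R1  (0-jn J1 has e-setter on 0)
b3 stroke at I2  (common-e at J1 fixed by 0)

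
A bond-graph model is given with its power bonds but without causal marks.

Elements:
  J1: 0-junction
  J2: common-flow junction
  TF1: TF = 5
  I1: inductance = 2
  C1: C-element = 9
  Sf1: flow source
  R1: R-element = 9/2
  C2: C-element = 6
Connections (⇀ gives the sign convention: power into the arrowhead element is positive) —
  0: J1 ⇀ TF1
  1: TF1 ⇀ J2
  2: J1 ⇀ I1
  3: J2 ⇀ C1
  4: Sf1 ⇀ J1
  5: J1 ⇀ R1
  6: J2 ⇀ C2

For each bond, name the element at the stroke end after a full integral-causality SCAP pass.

b0 stroke at J1
b1 stroke at TF1
b2 stroke at I1
b3 stroke at J2
b4 stroke at Sf1
b5 stroke at R1
b6 stroke at J2

bond 4 stroke→Sf1  (Sf1: flow source, stroke at near end)
bond 2 stroke→I1  (prefer integral on I1)
bond 3 stroke→J2  (C1 outputs effort q/C1)
bond 6 stroke→J2  (C2 outputs effort q/C2)
bond 1 stroke→TF1  (closing 1-jn rule on J2)
bond 0 stroke→J1  (through TF1, causality passes straight; one stroke at TF1)
bond 5 stroke→R1  (0-jn J1 has e-setter on 0)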